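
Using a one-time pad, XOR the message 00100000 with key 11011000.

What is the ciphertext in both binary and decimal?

Step 1: Write out the XOR operation bit by bit:
  Message: 00100000
  Key:     11011000
  XOR:     11111000
Step 2: Convert to decimal: 11111000 = 248.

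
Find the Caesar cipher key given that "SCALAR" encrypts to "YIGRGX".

Step 1: Compare first letters: S (position 18) -> Y (position 24).
Step 2: Shift = (24 - 18) mod 26 = 6.
The shift value is 6.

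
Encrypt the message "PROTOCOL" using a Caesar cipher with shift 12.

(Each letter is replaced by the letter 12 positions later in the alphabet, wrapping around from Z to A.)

Step 1: For each letter, shift forward by 12 positions (mod 26).
  P (position 15) -> position (15+12) mod 26 = 1 -> B
  R (position 17) -> position (17+12) mod 26 = 3 -> D
  O (position 14) -> position (14+12) mod 26 = 0 -> A
  T (position 19) -> position (19+12) mod 26 = 5 -> F
  O (position 14) -> position (14+12) mod 26 = 0 -> A
  C (position 2) -> position (2+12) mod 26 = 14 -> O
  O (position 14) -> position (14+12) mod 26 = 0 -> A
  L (position 11) -> position (11+12) mod 26 = 23 -> X
Result: BDAFAOAX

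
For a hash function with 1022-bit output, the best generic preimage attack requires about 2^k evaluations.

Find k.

Step 1: The hash has a 1022-bit output.
Step 2: Preimage resistance means: given a digest h(x), it should be infeasible to find any input that hashes to it.
With a 1022-bit output there are 2^1022 possible digests, so a generic brute-force preimage search costs about 2^1022 evaluations.
Step 3: Security level = 1022 bits.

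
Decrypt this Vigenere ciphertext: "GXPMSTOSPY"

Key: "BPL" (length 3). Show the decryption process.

Step 1: Key 'BPL' has length 3. Extended key: BPLBPLBPLB
Step 2: Decrypt each position:
  G(6) - B(1) = 5 = F
  X(23) - P(15) = 8 = I
  P(15) - L(11) = 4 = E
  M(12) - B(1) = 11 = L
  S(18) - P(15) = 3 = D
  T(19) - L(11) = 8 = I
  O(14) - B(1) = 13 = N
  S(18) - P(15) = 3 = D
  P(15) - L(11) = 4 = E
  Y(24) - B(1) = 23 = X
Plaintext: FIELDINDEX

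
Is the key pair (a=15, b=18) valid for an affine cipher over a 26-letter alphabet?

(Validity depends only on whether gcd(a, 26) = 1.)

Step 1: Compute gcd(15, 26).
Step 2: gcd(15, 26) = 1.
Since gcd = 1, 15 is coprime with 26, so it is a valid key.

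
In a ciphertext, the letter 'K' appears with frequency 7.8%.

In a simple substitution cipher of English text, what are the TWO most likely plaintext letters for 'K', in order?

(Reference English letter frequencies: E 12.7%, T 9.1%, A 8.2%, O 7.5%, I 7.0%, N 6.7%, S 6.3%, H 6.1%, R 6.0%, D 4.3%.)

Step 1: Observed frequency of 'K' is 7.8%.
Step 2: Compute distances to each reference frequency and sort:
  O (7.5%): difference = 0.3% <-- BEST
  A (8.2%): difference = 0.4% <-- RUNNER-UP
  I (7.0%): difference = 0.8%
  N (6.7%): difference = 1.1%
  T (9.1%): difference = 1.3%
Step 3: Most likely is 'O' (7.5%, diff 0.3%); second most likely is 'A' (8.2%, diff 0.4%).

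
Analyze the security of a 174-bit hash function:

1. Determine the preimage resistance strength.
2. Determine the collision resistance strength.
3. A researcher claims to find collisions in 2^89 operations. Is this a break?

Step 1: Preimage resistance requires brute-force of 2^174 operations.
Step 2: Collision resistance (birthday bound) = 2^(174/2) = 2^87.
Step 3: The claimed attack costs 2^89 operations.
Step 4: Since 2^89 >= 2^87, the claimed attack is no faster than the generic birthday attack, so this does not break collision resistance.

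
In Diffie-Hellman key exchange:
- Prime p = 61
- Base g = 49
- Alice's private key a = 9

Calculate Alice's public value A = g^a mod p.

Step 1: A = g^a mod p = 49^9 mod 61.
  49^1 mod 61 = 49
  49^2 mod 61 = (49 * 49) mod 61 = 22
  49^3 mod 61 = (22 * 49) mod 61 = 41
  49^4 mod 61 = (41 * 49) mod 61 = 57
  49^5 mod 61 = (57 * 49) mod 61 = 48
  49^6 mod 61 = (48 * 49) mod 61 = 34
  49^7 mod 61 = (34 * 49) mod 61 = 19
  49^8 mod 61 = (19 * 49) mod 61 = 16
  49^9 mod 61 = (16 * 49) mod 61 = 52
Result: A = 52.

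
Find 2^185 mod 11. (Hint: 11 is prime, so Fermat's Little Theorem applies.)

Step 1: Since 11 is prime, by Fermat's Little Theorem: 2^10 = 1 (mod 11).
Step 2: Reduce exponent: 185 mod 10 = 5.
Step 3: So 2^185 = 2^5 (mod 11).
Step 4: 2^5 mod 11 = 10.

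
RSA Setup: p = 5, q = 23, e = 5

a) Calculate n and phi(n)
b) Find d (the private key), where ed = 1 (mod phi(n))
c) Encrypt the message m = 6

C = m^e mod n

Step 1: n = 5 * 23 = 115.
Step 2: phi(n) = (5-1)(23-1) = 4 * 22 = 88.
Step 3: Find d = 5^(-1) mod 88 = 53.
  Verify: 5 * 53 = 265 = 1 (mod 88).
Step 4: C = 6^5 mod 115 = 71.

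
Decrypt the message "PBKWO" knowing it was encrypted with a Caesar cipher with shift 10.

Step 1: Reverse the shift by subtracting 10 from each letter position.
  P (position 15) -> position (15-10) mod 26 = 5 -> F
  B (position 1) -> position (1-10) mod 26 = 17 -> R
  K (position 10) -> position (10-10) mod 26 = 0 -> A
  W (position 22) -> position (22-10) mod 26 = 12 -> M
  O (position 14) -> position (14-10) mod 26 = 4 -> E
Decrypted message: FRAME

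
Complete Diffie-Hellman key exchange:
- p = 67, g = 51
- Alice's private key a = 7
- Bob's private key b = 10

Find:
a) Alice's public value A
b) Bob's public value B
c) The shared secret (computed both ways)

Step 1: A = g^a mod p = 51^7 mod 67 = 44.
Step 2: B = g^b mod p = 51^10 mod 67 = 6.
Step 3: Alice computes s = B^a mod p = 6^7 mod 67 = 10.
Step 4: Bob computes s = A^b mod p = 44^10 mod 67 = 10.
Both sides agree: shared secret = 10.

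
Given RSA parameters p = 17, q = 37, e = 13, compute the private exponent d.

Step 1: n = 17 * 37 = 629.
Step 2: phi(n) = 16 * 36 = 576.
Step 3: Find d such that 13 * d = 1 (mod 576).
Step 4: d = 13^(-1) mod 576 = 133.
Verification: 13 * 133 = 1729 = 3 * 576 + 1.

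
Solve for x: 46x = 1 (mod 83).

Step 1: We need x such that 46 * x = 1 (mod 83).
Step 2: Using the extended Euclidean algorithm or trial:
  46 * 74 = 3404 = 41 * 83 + 1.
Step 3: Since 3404 mod 83 = 1, the inverse is x = 74.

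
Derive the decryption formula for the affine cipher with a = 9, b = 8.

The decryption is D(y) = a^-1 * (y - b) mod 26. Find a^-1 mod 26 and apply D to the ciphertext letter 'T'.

Step 1: Find a^-1, the modular inverse of 9 mod 26.
Step 2: We need 9 * a^-1 = 1 (mod 26).
Step 3: 9 * 3 = 27 = 1 * 26 + 1, so a^-1 = 3.
Step 4: D(y) = 3(y - 8) mod 26.
Step 5: Apply to 'T' (y = 19): D(19) = 3 * (19 - 8) mod 26 = 3 * 11 mod 26 = 7 -> 'H'.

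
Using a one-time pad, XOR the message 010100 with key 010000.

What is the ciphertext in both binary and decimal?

Step 1: Write out the XOR operation bit by bit:
  Message: 010100
  Key:     010000
  XOR:     000100
Step 2: Convert to decimal: 000100 = 4.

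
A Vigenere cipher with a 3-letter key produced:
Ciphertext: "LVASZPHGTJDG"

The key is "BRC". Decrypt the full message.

Step 1: Key 'BRC' has length 3. Extended key: BRCBRCBRCBRC
Step 2: Decrypt each position:
  L(11) - B(1) = 10 = K
  V(21) - R(17) = 4 = E
  A(0) - C(2) = 24 = Y
  S(18) - B(1) = 17 = R
  Z(25) - R(17) = 8 = I
  P(15) - C(2) = 13 = N
  H(7) - B(1) = 6 = G
  G(6) - R(17) = 15 = P
  T(19) - C(2) = 17 = R
  J(9) - B(1) = 8 = I
  D(3) - R(17) = 12 = M
  G(6) - C(2) = 4 = E
Plaintext: KEYRINGPRIME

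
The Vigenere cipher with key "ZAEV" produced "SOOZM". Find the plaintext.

Step 1: Extend key: ZAEVZ
Step 2: Decrypt each letter (c - k) mod 26:
  S(18) - Z(25) = (18-25) mod 26 = 19 = T
  O(14) - A(0) = (14-0) mod 26 = 14 = O
  O(14) - E(4) = (14-4) mod 26 = 10 = K
  Z(25) - V(21) = (25-21) mod 26 = 4 = E
  M(12) - Z(25) = (12-25) mod 26 = 13 = N
Plaintext: TOKEN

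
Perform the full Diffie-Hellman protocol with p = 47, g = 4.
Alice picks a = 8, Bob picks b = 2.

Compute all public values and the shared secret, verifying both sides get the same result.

Step 1: A = g^a mod p = 4^8 mod 47 = 18.
Step 2: B = g^b mod p = 4^2 mod 47 = 16.
Step 3: Alice computes s = B^a mod p = 16^8 mod 47 = 42.
Step 4: Bob computes s = A^b mod p = 18^2 mod 47 = 42.
Both sides agree: shared secret = 42.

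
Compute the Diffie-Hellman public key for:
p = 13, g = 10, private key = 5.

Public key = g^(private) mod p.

Step 1: A = g^a mod p = 10^5 mod 13.
  10^1 mod 13 = 10
  10^2 mod 13 = (10 * 10) mod 13 = 9
  10^3 mod 13 = (9 * 10) mod 13 = 12
  10^4 mod 13 = (12 * 10) mod 13 = 3
  10^5 mod 13 = (3 * 10) mod 13 = 4
Result: A = 4.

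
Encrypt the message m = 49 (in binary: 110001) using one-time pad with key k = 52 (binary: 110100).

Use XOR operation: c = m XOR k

Step 1: Write out the XOR operation bit by bit:
  Message: 110001
  Key:     110100
  XOR:     000101
Step 2: Convert to decimal: 000101 = 5.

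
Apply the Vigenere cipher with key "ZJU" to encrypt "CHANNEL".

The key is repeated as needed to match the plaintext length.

Step 1: Repeat key to match plaintext length:
  Plaintext: CHANNEL
  Key:       ZJUZJUZ
Step 2: Encrypt each letter:
  C(2) + Z(25) = (2+25) mod 26 = 1 = B
  H(7) + J(9) = (7+9) mod 26 = 16 = Q
  A(0) + U(20) = (0+20) mod 26 = 20 = U
  N(13) + Z(25) = (13+25) mod 26 = 12 = M
  N(13) + J(9) = (13+9) mod 26 = 22 = W
  E(4) + U(20) = (4+20) mod 26 = 24 = Y
  L(11) + Z(25) = (11+25) mod 26 = 10 = K
Ciphertext: BQUMWYK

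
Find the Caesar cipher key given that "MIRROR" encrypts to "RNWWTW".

Step 1: Compare first letters: M (position 12) -> R (position 17).
Step 2: Shift = (17 - 12) mod 26 = 5.
The shift value is 5.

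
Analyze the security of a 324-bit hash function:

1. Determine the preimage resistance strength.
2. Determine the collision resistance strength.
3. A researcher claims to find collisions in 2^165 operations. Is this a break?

Step 1: Preimage resistance requires brute-force of 2^324 operations.
Step 2: Collision resistance (birthday bound) = 2^(324/2) = 2^162.
Step 3: The claimed attack costs 2^165 operations.
Step 4: Since 2^165 >= 2^162, the claimed attack is no faster than the generic birthday attack, so this does not break collision resistance.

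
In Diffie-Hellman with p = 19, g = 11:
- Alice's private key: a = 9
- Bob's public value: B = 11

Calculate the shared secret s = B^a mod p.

Step 1: s = B^a mod p = 11^9 mod 19.
  11^1 mod 19 = 11
  11^2 mod 19 = (11 * 11) mod 19 = 7
  11^3 mod 19 = (7 * 11) mod 19 = 1
  11^4 mod 19 = (1 * 11) mod 19 = 11
  11^5 mod 19 = (11 * 11) mod 19 = 7
  11^6 mod 19 = (7 * 11) mod 19 = 1
  11^7 mod 19 = (1 * 11) mod 19 = 11
  11^8 mod 19 = (11 * 11) mod 19 = 7
  11^9 mod 19 = (7 * 11) mod 19 = 1
Result: shared secret = 1.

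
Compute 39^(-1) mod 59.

Step 1: We need x such that 39 * x = 1 (mod 59).
Step 2: Using the extended Euclidean algorithm or trial:
  39 * 56 = 2184 = 37 * 59 + 1.
Step 3: Since 2184 mod 59 = 1, the inverse is x = 56.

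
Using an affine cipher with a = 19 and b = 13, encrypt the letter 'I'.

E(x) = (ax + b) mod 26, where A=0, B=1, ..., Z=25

Step 1: Convert 'I' to number: x = 8.
Step 2: E(8) = (19 * 8 + 13) mod 26 = 165 mod 26 = 9.
Step 3: Convert 9 back to letter: J.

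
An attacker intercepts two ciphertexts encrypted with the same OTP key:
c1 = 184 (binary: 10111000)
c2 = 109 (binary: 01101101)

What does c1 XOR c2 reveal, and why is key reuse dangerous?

Step 1: c1 XOR c2 = (m1 XOR k) XOR (m2 XOR k).
Step 2: By XOR associativity/commutativity: = m1 XOR m2 XOR k XOR k = m1 XOR m2.
Step 3: 10111000 XOR 01101101 = 11010101 = 213.
Step 4: The key cancels out! An attacker learns m1 XOR m2 = 213, revealing the relationship between plaintexts.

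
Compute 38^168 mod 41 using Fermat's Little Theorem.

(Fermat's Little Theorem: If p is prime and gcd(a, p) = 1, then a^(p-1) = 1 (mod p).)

Step 1: Since 41 is prime, by Fermat's Little Theorem: 38^40 = 1 (mod 41).
Step 2: Reduce exponent: 168 mod 40 = 8.
Step 3: So 38^168 = 38^8 (mod 41).
Step 4: 38^8 mod 41 = 1.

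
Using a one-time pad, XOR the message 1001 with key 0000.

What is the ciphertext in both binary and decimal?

Step 1: Write out the XOR operation bit by bit:
  Message: 1001
  Key:     0000
  XOR:     1001
Step 2: Convert to decimal: 1001 = 9.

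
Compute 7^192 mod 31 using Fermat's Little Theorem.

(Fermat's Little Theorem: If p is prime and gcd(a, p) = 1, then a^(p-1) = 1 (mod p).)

Step 1: Since 31 is prime, by Fermat's Little Theorem: 7^30 = 1 (mod 31).
Step 2: Reduce exponent: 192 mod 30 = 12.
Step 3: So 7^192 = 7^12 (mod 31).
Step 4: 7^12 mod 31 = 16.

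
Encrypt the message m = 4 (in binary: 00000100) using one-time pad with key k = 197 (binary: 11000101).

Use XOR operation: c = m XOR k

Step 1: Write out the XOR operation bit by bit:
  Message: 00000100
  Key:     11000101
  XOR:     11000001
Step 2: Convert to decimal: 11000001 = 193.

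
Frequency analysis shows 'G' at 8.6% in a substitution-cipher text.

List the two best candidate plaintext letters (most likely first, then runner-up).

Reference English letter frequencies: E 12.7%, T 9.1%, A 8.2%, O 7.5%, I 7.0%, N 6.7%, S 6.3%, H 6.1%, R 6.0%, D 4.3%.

Step 1: Observed frequency of 'G' is 8.6%.
Step 2: Compute distances to each reference frequency and sort:
  A (8.2%): difference = 0.4% <-- BEST
  T (9.1%): difference = 0.5% <-- RUNNER-UP
  O (7.5%): difference = 1.1%
  I (7.0%): difference = 1.6%
  N (6.7%): difference = 1.9%
Step 3: Most likely is 'A' (8.2%, diff 0.4%); second most likely is 'T' (9.1%, diff 0.5%).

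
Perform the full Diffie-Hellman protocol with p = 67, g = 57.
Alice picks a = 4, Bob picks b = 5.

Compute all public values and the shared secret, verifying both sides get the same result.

Step 1: A = g^a mod p = 57^4 mod 67 = 17.
Step 2: B = g^b mod p = 57^5 mod 67 = 31.
Step 3: Alice computes s = B^a mod p = 31^4 mod 67 = 60.
Step 4: Bob computes s = A^b mod p = 17^5 mod 67 = 60.
Both sides agree: shared secret = 60.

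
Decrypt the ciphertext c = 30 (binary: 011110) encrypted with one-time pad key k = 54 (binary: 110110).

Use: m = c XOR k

Step 1: XOR ciphertext with key:
  Ciphertext: 011110
  Key:        110110
  XOR:        101000
Step 2: Plaintext = 101000 = 40 in decimal.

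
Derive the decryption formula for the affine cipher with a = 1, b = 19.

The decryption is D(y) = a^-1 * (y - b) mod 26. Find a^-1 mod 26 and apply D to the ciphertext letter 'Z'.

Step 1: Find a^-1, the modular inverse of 1 mod 26.
Step 2: We need 1 * a^-1 = 1 (mod 26).
Step 3: 1 * 1 = 1 = 0 * 26 + 1, so a^-1 = 1.
Step 4: D(y) = 1(y - 19) mod 26.
Step 5: Apply to 'Z' (y = 25): D(25) = 1 * (25 - 19) mod 26 = 1 * 6 mod 26 = 6 -> 'G'.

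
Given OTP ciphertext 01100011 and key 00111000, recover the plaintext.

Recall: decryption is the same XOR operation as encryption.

Step 1: XOR ciphertext with key:
  Ciphertext: 01100011
  Key:        00111000
  XOR:        01011011
Step 2: Plaintext = 01011011 = 91 in decimal.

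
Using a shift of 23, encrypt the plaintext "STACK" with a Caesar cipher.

Step 1: For each letter, shift forward by 23 positions (mod 26).
  S (position 18) -> position (18+23) mod 26 = 15 -> P
  T (position 19) -> position (19+23) mod 26 = 16 -> Q
  A (position 0) -> position (0+23) mod 26 = 23 -> X
  C (position 2) -> position (2+23) mod 26 = 25 -> Z
  K (position 10) -> position (10+23) mod 26 = 7 -> H
Result: PQXZH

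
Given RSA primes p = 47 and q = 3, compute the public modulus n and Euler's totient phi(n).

Step 1: n = p * q = 47 * 3 = 141.
Step 2: phi(n) = (p-1)(q-1) = 46 * 2 = 92.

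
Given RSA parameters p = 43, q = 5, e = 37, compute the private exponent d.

Step 1: n = 43 * 5 = 215.
Step 2: phi(n) = 42 * 4 = 168.
Step 3: Find d such that 37 * d = 1 (mod 168).
Step 4: d = 37^(-1) mod 168 = 109.
Verification: 37 * 109 = 4033 = 24 * 168 + 1.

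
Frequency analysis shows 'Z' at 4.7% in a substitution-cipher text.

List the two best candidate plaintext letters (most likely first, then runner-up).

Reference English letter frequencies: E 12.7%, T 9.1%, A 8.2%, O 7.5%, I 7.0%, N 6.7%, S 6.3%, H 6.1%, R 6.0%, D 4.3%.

Step 1: Observed frequency of 'Z' is 4.7%.
Step 2: Compute distances to each reference frequency and sort:
  D (4.3%): difference = 0.4% <-- BEST
  R (6.0%): difference = 1.3% <-- RUNNER-UP
  H (6.1%): difference = 1.4%
  S (6.3%): difference = 1.6%
  N (6.7%): difference = 2.0%
Step 3: Most likely is 'D' (4.3%, diff 0.4%); second most likely is 'R' (6.0%, diff 1.3%).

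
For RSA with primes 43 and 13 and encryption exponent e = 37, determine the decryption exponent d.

Step 1: n = 43 * 13 = 559.
Step 2: phi(n) = 42 * 12 = 504.
Step 3: Find d such that 37 * d = 1 (mod 504).
Step 4: d = 37^(-1) mod 504 = 109.
Verification: 37 * 109 = 4033 = 8 * 504 + 1.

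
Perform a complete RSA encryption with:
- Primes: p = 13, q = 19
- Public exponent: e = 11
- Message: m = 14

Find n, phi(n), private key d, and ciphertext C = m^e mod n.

Step 1: n = 13 * 19 = 247.
Step 2: phi(n) = (13-1)(19-1) = 12 * 18 = 216.
Step 3: Find d = 11^(-1) mod 216 = 59.
  Verify: 11 * 59 = 649 = 1 (mod 216).
Step 4: C = 14^11 mod 247 = 222.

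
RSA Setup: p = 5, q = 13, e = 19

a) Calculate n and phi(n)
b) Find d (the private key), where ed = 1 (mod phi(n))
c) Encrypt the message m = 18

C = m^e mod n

Step 1: n = 5 * 13 = 65.
Step 2: phi(n) = (5-1)(13-1) = 4 * 12 = 48.
Step 3: Find d = 19^(-1) mod 48 = 43.
  Verify: 19 * 43 = 817 = 1 (mod 48).
Step 4: C = 18^19 mod 65 = 47.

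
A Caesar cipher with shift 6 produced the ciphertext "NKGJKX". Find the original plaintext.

Step 1: Reverse the shift by subtracting 6 from each letter position.
  N (position 13) -> position (13-6) mod 26 = 7 -> H
  K (position 10) -> position (10-6) mod 26 = 4 -> E
  G (position 6) -> position (6-6) mod 26 = 0 -> A
  J (position 9) -> position (9-6) mod 26 = 3 -> D
  K (position 10) -> position (10-6) mod 26 = 4 -> E
  X (position 23) -> position (23-6) mod 26 = 17 -> R
Decrypted message: HEADER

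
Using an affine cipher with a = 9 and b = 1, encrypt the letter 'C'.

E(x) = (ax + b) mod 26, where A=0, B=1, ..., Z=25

Step 1: Convert 'C' to number: x = 2.
Step 2: E(2) = (9 * 2 + 1) mod 26 = 19 mod 26 = 19.
Step 3: Convert 19 back to letter: T.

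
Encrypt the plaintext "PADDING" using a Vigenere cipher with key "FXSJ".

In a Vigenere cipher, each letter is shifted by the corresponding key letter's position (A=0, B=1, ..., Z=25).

Step 1: Repeat key to match plaintext length:
  Plaintext: PADDING
  Key:       FXSJFXS
Step 2: Encrypt each letter:
  P(15) + F(5) = (15+5) mod 26 = 20 = U
  A(0) + X(23) = (0+23) mod 26 = 23 = X
  D(3) + S(18) = (3+18) mod 26 = 21 = V
  D(3) + J(9) = (3+9) mod 26 = 12 = M
  I(8) + F(5) = (8+5) mod 26 = 13 = N
  N(13) + X(23) = (13+23) mod 26 = 10 = K
  G(6) + S(18) = (6+18) mod 26 = 24 = Y
Ciphertext: UXVMNKY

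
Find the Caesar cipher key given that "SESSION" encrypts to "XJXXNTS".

Step 1: Compare first letters: S (position 18) -> X (position 23).
Step 2: Shift = (23 - 18) mod 26 = 5.
The shift value is 5.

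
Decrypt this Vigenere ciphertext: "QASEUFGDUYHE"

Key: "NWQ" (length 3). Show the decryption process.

Step 1: Key 'NWQ' has length 3. Extended key: NWQNWQNWQNWQ
Step 2: Decrypt each position:
  Q(16) - N(13) = 3 = D
  A(0) - W(22) = 4 = E
  S(18) - Q(16) = 2 = C
  E(4) - N(13) = 17 = R
  U(20) - W(22) = 24 = Y
  F(5) - Q(16) = 15 = P
  G(6) - N(13) = 19 = T
  D(3) - W(22) = 7 = H
  U(20) - Q(16) = 4 = E
  Y(24) - N(13) = 11 = L
  H(7) - W(22) = 11 = L
  E(4) - Q(16) = 14 = O
Plaintext: DECRYPTHELLO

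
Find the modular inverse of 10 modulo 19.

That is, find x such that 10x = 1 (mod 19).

Step 1: We need x such that 10 * x = 1 (mod 19).
Step 2: Using the extended Euclidean algorithm or trial:
  10 * 2 = 20 = 1 * 19 + 1.
Step 3: Since 20 mod 19 = 1, the inverse is x = 2.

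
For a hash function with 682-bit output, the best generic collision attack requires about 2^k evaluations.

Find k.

Step 1: The hash has a 682-bit output.
Step 2: Collision resistance means it should be infeasible to find any x != y with h(x) = h(y).
By the birthday bound, a generic collision search succeeds after about sqrt(2^682) = 2^(682/2) = 2^341 evaluations.
Step 3: Security level = 341 bits.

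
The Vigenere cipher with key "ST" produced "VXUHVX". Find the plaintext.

Step 1: Extend key: STSTST
Step 2: Decrypt each letter (c - k) mod 26:
  V(21) - S(18) = (21-18) mod 26 = 3 = D
  X(23) - T(19) = (23-19) mod 26 = 4 = E
  U(20) - S(18) = (20-18) mod 26 = 2 = C
  H(7) - T(19) = (7-19) mod 26 = 14 = O
  V(21) - S(18) = (21-18) mod 26 = 3 = D
  X(23) - T(19) = (23-19) mod 26 = 4 = E
Plaintext: DECODE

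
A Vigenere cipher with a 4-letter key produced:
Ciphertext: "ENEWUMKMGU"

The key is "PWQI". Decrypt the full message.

Step 1: Key 'PWQI' has length 4. Extended key: PWQIPWQIPW
Step 2: Decrypt each position:
  E(4) - P(15) = 15 = P
  N(13) - W(22) = 17 = R
  E(4) - Q(16) = 14 = O
  W(22) - I(8) = 14 = O
  U(20) - P(15) = 5 = F
  M(12) - W(22) = 16 = Q
  K(10) - Q(16) = 20 = U
  M(12) - I(8) = 4 = E
  G(6) - P(15) = 17 = R
  U(20) - W(22) = 24 = Y
Plaintext: PROOFQUERY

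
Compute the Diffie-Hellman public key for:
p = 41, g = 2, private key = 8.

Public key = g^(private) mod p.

Step 1: A = g^a mod p = 2^8 mod 41.
  2^1 mod 41 = 2
  2^2 mod 41 = (2 * 2) mod 41 = 4
  2^3 mod 41 = (4 * 2) mod 41 = 8
  2^4 mod 41 = (8 * 2) mod 41 = 16
  2^5 mod 41 = (16 * 2) mod 41 = 32
  2^6 mod 41 = (32 * 2) mod 41 = 23
  2^7 mod 41 = (23 * 2) mod 41 = 5
  2^8 mod 41 = (5 * 2) mod 41 = 10
Result: A = 10.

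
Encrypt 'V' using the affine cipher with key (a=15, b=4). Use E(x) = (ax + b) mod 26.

Step 1: Convert 'V' to number: x = 21.
Step 2: E(21) = (15 * 21 + 4) mod 26 = 319 mod 26 = 7.
Step 3: Convert 7 back to letter: H.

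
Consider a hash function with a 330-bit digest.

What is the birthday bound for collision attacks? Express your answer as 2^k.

Step 1: The birthday paradox gives collision probability ~50% after sqrt(2^n) = 2^(n/2) hashes.
Step 2: For 330-bit output: 2^(330/2) = 2^165.
Step 3: Approximately 2^165 hash computations needed.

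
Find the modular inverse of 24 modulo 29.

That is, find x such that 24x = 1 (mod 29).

Step 1: We need x such that 24 * x = 1 (mod 29).
Step 2: Using the extended Euclidean algorithm or trial:
  24 * 23 = 552 = 19 * 29 + 1.
Step 3: Since 552 mod 29 = 1, the inverse is x = 23.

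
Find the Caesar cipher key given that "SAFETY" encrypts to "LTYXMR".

Step 1: Compare first letters: S (position 18) -> L (position 11).
Step 2: Shift = (11 - 18) mod 26 = 19.
The shift value is 19.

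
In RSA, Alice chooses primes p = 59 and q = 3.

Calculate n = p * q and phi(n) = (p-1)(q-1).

Step 1: n = p * q = 59 * 3 = 177.
Step 2: phi(n) = (p-1)(q-1) = 58 * 2 = 116.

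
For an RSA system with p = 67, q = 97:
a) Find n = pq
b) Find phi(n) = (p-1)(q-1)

Step 1: n = p * q = 67 * 97 = 6499.
Step 2: phi(n) = (p-1)(q-1) = 66 * 96 = 6336.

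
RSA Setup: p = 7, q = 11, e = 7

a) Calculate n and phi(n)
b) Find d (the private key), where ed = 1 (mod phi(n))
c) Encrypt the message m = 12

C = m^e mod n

Step 1: n = 7 * 11 = 77.
Step 2: phi(n) = (7-1)(11-1) = 6 * 10 = 60.
Step 3: Find d = 7^(-1) mod 60 = 43.
  Verify: 7 * 43 = 301 = 1 (mod 60).
Step 4: C = 12^7 mod 77 = 12.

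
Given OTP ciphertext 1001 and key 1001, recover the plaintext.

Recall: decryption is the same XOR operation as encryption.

Step 1: XOR ciphertext with key:
  Ciphertext: 1001
  Key:        1001
  XOR:        0000
Step 2: Plaintext = 0000 = 0 in decimal.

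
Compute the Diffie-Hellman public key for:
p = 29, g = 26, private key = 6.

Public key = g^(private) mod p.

Step 1: A = g^a mod p = 26^6 mod 29.
  26^1 mod 29 = 26
  26^2 mod 29 = (26 * 26) mod 29 = 9
  26^3 mod 29 = (9 * 26) mod 29 = 2
  26^4 mod 29 = (2 * 26) mod 29 = 23
  26^5 mod 29 = (23 * 26) mod 29 = 18
  26^6 mod 29 = (18 * 26) mod 29 = 4
Result: A = 4.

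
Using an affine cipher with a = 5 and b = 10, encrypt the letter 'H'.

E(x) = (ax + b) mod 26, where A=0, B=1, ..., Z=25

Step 1: Convert 'H' to number: x = 7.
Step 2: E(7) = (5 * 7 + 10) mod 26 = 45 mod 26 = 19.
Step 3: Convert 19 back to letter: T.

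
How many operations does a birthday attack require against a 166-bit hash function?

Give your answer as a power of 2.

Step 1: The birthday paradox gives collision probability ~50% after sqrt(2^n) = 2^(n/2) hashes.
Step 2: For 166-bit output: 2^(166/2) = 2^83.
Step 3: Approximately 2^83 hash computations needed.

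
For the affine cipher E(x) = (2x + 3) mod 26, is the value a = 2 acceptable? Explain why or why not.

Step 1: Compute gcd(2, 26).
Step 2: gcd(2, 26) = 2.
Since gcd = 2 != 1, 2 shares a common factor with 26, so it cannot be used.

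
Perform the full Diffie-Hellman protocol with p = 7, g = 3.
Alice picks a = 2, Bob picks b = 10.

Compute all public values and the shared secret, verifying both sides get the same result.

Step 1: A = g^a mod p = 3^2 mod 7 = 2.
Step 2: B = g^b mod p = 3^10 mod 7 = 4.
Step 3: Alice computes s = B^a mod p = 4^2 mod 7 = 2.
Step 4: Bob computes s = A^b mod p = 2^10 mod 7 = 2.
Both sides agree: shared secret = 2.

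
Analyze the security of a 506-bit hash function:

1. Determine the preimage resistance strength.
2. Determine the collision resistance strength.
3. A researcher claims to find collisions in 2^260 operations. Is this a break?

Step 1: Preimage resistance requires brute-force of 2^506 operations.
Step 2: Collision resistance (birthday bound) = 2^(506/2) = 2^253.
Step 3: The claimed attack costs 2^260 operations.
Step 4: Since 2^260 >= 2^253, the claimed attack is no faster than the generic birthday attack, so this does not break collision resistance.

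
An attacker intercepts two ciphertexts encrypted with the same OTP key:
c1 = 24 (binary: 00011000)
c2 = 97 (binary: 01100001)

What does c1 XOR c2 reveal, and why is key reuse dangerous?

Step 1: c1 XOR c2 = (m1 XOR k) XOR (m2 XOR k).
Step 2: By XOR associativity/commutativity: = m1 XOR m2 XOR k XOR k = m1 XOR m2.
Step 3: 00011000 XOR 01100001 = 01111001 = 121.
Step 4: The key cancels out! An attacker learns m1 XOR m2 = 121, revealing the relationship between plaintexts.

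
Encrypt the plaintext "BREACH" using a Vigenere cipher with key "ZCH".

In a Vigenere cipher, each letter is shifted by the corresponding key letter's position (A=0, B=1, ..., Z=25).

Step 1: Repeat key to match plaintext length:
  Plaintext: BREACH
  Key:       ZCHZCH
Step 2: Encrypt each letter:
  B(1) + Z(25) = (1+25) mod 26 = 0 = A
  R(17) + C(2) = (17+2) mod 26 = 19 = T
  E(4) + H(7) = (4+7) mod 26 = 11 = L
  A(0) + Z(25) = (0+25) mod 26 = 25 = Z
  C(2) + C(2) = (2+2) mod 26 = 4 = E
  H(7) + H(7) = (7+7) mod 26 = 14 = O
Ciphertext: ATLZEO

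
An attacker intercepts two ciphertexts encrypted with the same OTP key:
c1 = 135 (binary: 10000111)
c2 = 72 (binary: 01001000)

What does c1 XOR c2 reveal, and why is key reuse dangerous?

Step 1: c1 XOR c2 = (m1 XOR k) XOR (m2 XOR k).
Step 2: By XOR associativity/commutativity: = m1 XOR m2 XOR k XOR k = m1 XOR m2.
Step 3: 10000111 XOR 01001000 = 11001111 = 207.
Step 4: The key cancels out! An attacker learns m1 XOR m2 = 207, revealing the relationship between plaintexts.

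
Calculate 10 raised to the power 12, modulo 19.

Step 1: Compute 10^12 mod 19 step by step, reducing modulo 19 at each step.
  10^1 mod 19 = 10
  10^2 mod 19 = (10 * 10) mod 19 = 5
  10^3 mod 19 = (5 * 10) mod 19 = 12
  10^4 mod 19 = (12 * 10) mod 19 = 6
  10^5 mod 19 = (6 * 10) mod 19 = 3
  10^6 mod 19 = (3 * 10) mod 19 = 11
  10^7 mod 19 = (11 * 10) mod 19 = 15
  10^8 mod 19 = (15 * 10) mod 19 = 17
  10^9 mod 19 = (17 * 10) mod 19 = 18
  10^10 mod 19 = (18 * 10) mod 19 = 9
  10^11 mod 19 = (9 * 10) mod 19 = 14
  10^12 mod 19 = (14 * 10) mod 19 = 7
Step 2: Result = 7.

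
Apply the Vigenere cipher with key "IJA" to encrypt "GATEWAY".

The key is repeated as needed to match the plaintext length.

Step 1: Repeat key to match plaintext length:
  Plaintext: GATEWAY
  Key:       IJAIJAI
Step 2: Encrypt each letter:
  G(6) + I(8) = (6+8) mod 26 = 14 = O
  A(0) + J(9) = (0+9) mod 26 = 9 = J
  T(19) + A(0) = (19+0) mod 26 = 19 = T
  E(4) + I(8) = (4+8) mod 26 = 12 = M
  W(22) + J(9) = (22+9) mod 26 = 5 = F
  A(0) + A(0) = (0+0) mod 26 = 0 = A
  Y(24) + I(8) = (24+8) mod 26 = 6 = G
Ciphertext: OJTMFAG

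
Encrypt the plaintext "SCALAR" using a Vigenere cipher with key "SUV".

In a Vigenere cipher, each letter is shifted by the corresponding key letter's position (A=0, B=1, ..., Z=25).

Step 1: Repeat key to match plaintext length:
  Plaintext: SCALAR
  Key:       SUVSUV
Step 2: Encrypt each letter:
  S(18) + S(18) = (18+18) mod 26 = 10 = K
  C(2) + U(20) = (2+20) mod 26 = 22 = W
  A(0) + V(21) = (0+21) mod 26 = 21 = V
  L(11) + S(18) = (11+18) mod 26 = 3 = D
  A(0) + U(20) = (0+20) mod 26 = 20 = U
  R(17) + V(21) = (17+21) mod 26 = 12 = M
Ciphertext: KWVDUM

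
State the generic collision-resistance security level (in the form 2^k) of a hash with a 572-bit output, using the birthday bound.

Step 1: The birthday paradox gives collision probability ~50% after sqrt(2^n) = 2^(n/2) hashes.
Step 2: For 572-bit output: 2^(572/2) = 2^286.
Step 3: Approximately 2^286 hash computations needed.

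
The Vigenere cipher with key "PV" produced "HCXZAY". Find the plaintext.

Step 1: Extend key: PVPVPV
Step 2: Decrypt each letter (c - k) mod 26:
  H(7) - P(15) = (7-15) mod 26 = 18 = S
  C(2) - V(21) = (2-21) mod 26 = 7 = H
  X(23) - P(15) = (23-15) mod 26 = 8 = I
  Z(25) - V(21) = (25-21) mod 26 = 4 = E
  A(0) - P(15) = (0-15) mod 26 = 11 = L
  Y(24) - V(21) = (24-21) mod 26 = 3 = D
Plaintext: SHIELD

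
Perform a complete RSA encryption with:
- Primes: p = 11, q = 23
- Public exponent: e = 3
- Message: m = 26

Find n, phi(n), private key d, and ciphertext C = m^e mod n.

Step 1: n = 11 * 23 = 253.
Step 2: phi(n) = (11-1)(23-1) = 10 * 22 = 220.
Step 3: Find d = 3^(-1) mod 220 = 147.
  Verify: 3 * 147 = 441 = 1 (mod 220).
Step 4: C = 26^3 mod 253 = 119.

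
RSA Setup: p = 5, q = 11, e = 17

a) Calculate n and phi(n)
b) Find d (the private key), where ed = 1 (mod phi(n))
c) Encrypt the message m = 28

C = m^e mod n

Step 1: n = 5 * 11 = 55.
Step 2: phi(n) = (5-1)(11-1) = 4 * 10 = 40.
Step 3: Find d = 17^(-1) mod 40 = 33.
  Verify: 17 * 33 = 561 = 1 (mod 40).
Step 4: C = 28^17 mod 55 = 8.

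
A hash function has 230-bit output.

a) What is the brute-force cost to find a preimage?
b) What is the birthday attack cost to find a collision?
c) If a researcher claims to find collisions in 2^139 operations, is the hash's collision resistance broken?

Step 1: Preimage resistance requires brute-force of 2^230 operations.
Step 2: Collision resistance (birthday bound) = 2^(230/2) = 2^115.
Step 3: The claimed attack costs 2^139 operations.
Step 4: Since 2^139 >= 2^115, the claimed attack is no faster than the generic birthday attack, so this does not break collision resistance.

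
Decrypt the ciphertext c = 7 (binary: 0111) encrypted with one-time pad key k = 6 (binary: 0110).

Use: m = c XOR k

Step 1: XOR ciphertext with key:
  Ciphertext: 0111
  Key:        0110
  XOR:        0001
Step 2: Plaintext = 0001 = 1 in decimal.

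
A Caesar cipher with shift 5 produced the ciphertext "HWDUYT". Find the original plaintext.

Step 1: Reverse the shift by subtracting 5 from each letter position.
  H (position 7) -> position (7-5) mod 26 = 2 -> C
  W (position 22) -> position (22-5) mod 26 = 17 -> R
  D (position 3) -> position (3-5) mod 26 = 24 -> Y
  U (position 20) -> position (20-5) mod 26 = 15 -> P
  Y (position 24) -> position (24-5) mod 26 = 19 -> T
  T (position 19) -> position (19-5) mod 26 = 14 -> O
Decrypted message: CRYPTO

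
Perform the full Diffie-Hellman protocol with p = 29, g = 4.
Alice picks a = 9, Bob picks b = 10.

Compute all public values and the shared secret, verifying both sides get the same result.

Step 1: A = g^a mod p = 4^9 mod 29 = 13.
Step 2: B = g^b mod p = 4^10 mod 29 = 23.
Step 3: Alice computes s = B^a mod p = 23^9 mod 29 = 7.
Step 4: Bob computes s = A^b mod p = 13^10 mod 29 = 7.
Both sides agree: shared secret = 7.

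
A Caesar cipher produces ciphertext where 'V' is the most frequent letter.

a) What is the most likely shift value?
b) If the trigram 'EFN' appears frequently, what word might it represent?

Step 1: In English, 'E' is the most frequent letter (12.7%).
Step 2: The most frequent ciphertext letter is 'V' (position 21).
Step 3: Shift = (21 - 4) mod 26 = 17.
Step 4: Decrypt 'EFN' by shifting back 17:
  E -> N
  F -> O
  N -> W
Step 5: 'EFN' decrypts to 'NOW'.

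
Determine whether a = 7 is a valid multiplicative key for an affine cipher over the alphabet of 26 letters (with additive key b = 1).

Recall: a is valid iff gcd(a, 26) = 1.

Step 1: Compute gcd(7, 26).
Step 2: gcd(7, 26) = 1.
Since gcd = 1, 7 is coprime with 26, so it is a valid key.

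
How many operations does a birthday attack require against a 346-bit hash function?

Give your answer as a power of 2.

Step 1: The birthday paradox gives collision probability ~50% after sqrt(2^n) = 2^(n/2) hashes.
Step 2: For 346-bit output: 2^(346/2) = 2^173.
Step 3: Approximately 2^173 hash computations needed.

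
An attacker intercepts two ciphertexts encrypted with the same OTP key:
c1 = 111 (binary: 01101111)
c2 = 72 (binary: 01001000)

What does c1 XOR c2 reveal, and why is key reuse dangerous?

Step 1: c1 XOR c2 = (m1 XOR k) XOR (m2 XOR k).
Step 2: By XOR associativity/commutativity: = m1 XOR m2 XOR k XOR k = m1 XOR m2.
Step 3: 01101111 XOR 01001000 = 00100111 = 39.
Step 4: The key cancels out! An attacker learns m1 XOR m2 = 39, revealing the relationship between plaintexts.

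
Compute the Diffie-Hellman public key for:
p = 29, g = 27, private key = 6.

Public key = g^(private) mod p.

Step 1: A = g^a mod p = 27^6 mod 29.
  27^1 mod 29 = 27
  27^2 mod 29 = (27 * 27) mod 29 = 4
  27^3 mod 29 = (4 * 27) mod 29 = 21
  27^4 mod 29 = (21 * 27) mod 29 = 16
  27^5 mod 29 = (16 * 27) mod 29 = 26
  27^6 mod 29 = (26 * 27) mod 29 = 6
Result: A = 6.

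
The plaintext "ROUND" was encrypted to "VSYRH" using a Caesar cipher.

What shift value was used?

Step 1: Compare first letters: R (position 17) -> V (position 21).
Step 2: Shift = (21 - 17) mod 26 = 4.
The shift value is 4.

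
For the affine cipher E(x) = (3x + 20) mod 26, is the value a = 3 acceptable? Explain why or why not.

Step 1: Compute gcd(3, 26).
Step 2: gcd(3, 26) = 1.
Since gcd = 1, 3 is coprime with 26, so it is a valid key.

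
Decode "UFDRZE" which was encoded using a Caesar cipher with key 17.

Step 1: Reverse the shift by subtracting 17 from each letter position.
  U (position 20) -> position (20-17) mod 26 = 3 -> D
  F (position 5) -> position (5-17) mod 26 = 14 -> O
  D (position 3) -> position (3-17) mod 26 = 12 -> M
  R (position 17) -> position (17-17) mod 26 = 0 -> A
  Z (position 25) -> position (25-17) mod 26 = 8 -> I
  E (position 4) -> position (4-17) mod 26 = 13 -> N
Decrypted message: DOMAIN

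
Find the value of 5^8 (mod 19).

Step 1: Compute 5^8 mod 19 step by step, reducing modulo 19 at each step.
  5^1 mod 19 = 5
  5^2 mod 19 = (5 * 5) mod 19 = 6
  5^3 mod 19 = (6 * 5) mod 19 = 11
  5^4 mod 19 = (11 * 5) mod 19 = 17
  5^5 mod 19 = (17 * 5) mod 19 = 9
  5^6 mod 19 = (9 * 5) mod 19 = 7
  5^7 mod 19 = (7 * 5) mod 19 = 16
  5^8 mod 19 = (16 * 5) mod 19 = 4
Step 2: Result = 4.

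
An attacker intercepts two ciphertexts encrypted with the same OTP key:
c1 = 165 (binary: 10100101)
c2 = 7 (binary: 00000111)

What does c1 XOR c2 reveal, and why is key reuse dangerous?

Step 1: c1 XOR c2 = (m1 XOR k) XOR (m2 XOR k).
Step 2: By XOR associativity/commutativity: = m1 XOR m2 XOR k XOR k = m1 XOR m2.
Step 3: 10100101 XOR 00000111 = 10100010 = 162.
Step 4: The key cancels out! An attacker learns m1 XOR m2 = 162, revealing the relationship between plaintexts.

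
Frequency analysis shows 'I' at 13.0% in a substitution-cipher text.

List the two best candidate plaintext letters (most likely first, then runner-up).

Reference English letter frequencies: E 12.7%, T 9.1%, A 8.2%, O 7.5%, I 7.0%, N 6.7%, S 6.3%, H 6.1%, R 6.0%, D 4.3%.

Step 1: Observed frequency of 'I' is 13.0%.
Step 2: Compute distances to each reference frequency and sort:
  E (12.7%): difference = 0.3% <-- BEST
  T (9.1%): difference = 3.9% <-- RUNNER-UP
  A (8.2%): difference = 4.8%
  O (7.5%): difference = 5.5%
  I (7.0%): difference = 6.0%
Step 3: Most likely is 'E' (12.7%, diff 0.3%); second most likely is 'T' (9.1%, diff 3.9%).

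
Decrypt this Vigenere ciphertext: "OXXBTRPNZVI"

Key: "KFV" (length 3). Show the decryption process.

Step 1: Key 'KFV' has length 3. Extended key: KFVKFVKFVKF
Step 2: Decrypt each position:
  O(14) - K(10) = 4 = E
  X(23) - F(5) = 18 = S
  X(23) - V(21) = 2 = C
  B(1) - K(10) = 17 = R
  T(19) - F(5) = 14 = O
  R(17) - V(21) = 22 = W
  P(15) - K(10) = 5 = F
  N(13) - F(5) = 8 = I
  Z(25) - V(21) = 4 = E
  V(21) - K(10) = 11 = L
  I(8) - F(5) = 3 = D
Plaintext: ESCROWFIELD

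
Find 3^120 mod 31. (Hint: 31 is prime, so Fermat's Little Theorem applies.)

Step 1: Since 31 is prime, by Fermat's Little Theorem: 3^30 = 1 (mod 31).
Step 2: Reduce exponent: 120 mod 30 = 0.
Step 3: So 3^120 = 3^0 (mod 31).
Step 4: 3^0 mod 31 = 1.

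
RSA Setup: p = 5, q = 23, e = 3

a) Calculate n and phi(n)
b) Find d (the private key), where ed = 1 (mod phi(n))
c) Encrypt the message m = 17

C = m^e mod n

Step 1: n = 5 * 23 = 115.
Step 2: phi(n) = (5-1)(23-1) = 4 * 22 = 88.
Step 3: Find d = 3^(-1) mod 88 = 59.
  Verify: 3 * 59 = 177 = 1 (mod 88).
Step 4: C = 17^3 mod 115 = 83.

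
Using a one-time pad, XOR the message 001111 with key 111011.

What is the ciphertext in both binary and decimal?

Step 1: Write out the XOR operation bit by bit:
  Message: 001111
  Key:     111011
  XOR:     110100
Step 2: Convert to decimal: 110100 = 52.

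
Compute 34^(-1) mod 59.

Step 1: We need x such that 34 * x = 1 (mod 59).
Step 2: Using the extended Euclidean algorithm or trial:
  34 * 33 = 1122 = 19 * 59 + 1.
Step 3: Since 1122 mod 59 = 1, the inverse is x = 33.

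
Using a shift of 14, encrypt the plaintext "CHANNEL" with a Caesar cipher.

Step 1: For each letter, shift forward by 14 positions (mod 26).
  C (position 2) -> position (2+14) mod 26 = 16 -> Q
  H (position 7) -> position (7+14) mod 26 = 21 -> V
  A (position 0) -> position (0+14) mod 26 = 14 -> O
  N (position 13) -> position (13+14) mod 26 = 1 -> B
  N (position 13) -> position (13+14) mod 26 = 1 -> B
  E (position 4) -> position (4+14) mod 26 = 18 -> S
  L (position 11) -> position (11+14) mod 26 = 25 -> Z
Result: QVOBBSZ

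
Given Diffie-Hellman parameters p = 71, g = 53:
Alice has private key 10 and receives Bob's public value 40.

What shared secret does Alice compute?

Step 1: s = B^a mod p = 40^10 mod 71.
  40^1 mod 71 = 40
  40^2 mod 71 = (40 * 40) mod 71 = 38
  40^3 mod 71 = (38 * 40) mod 71 = 29
  40^4 mod 71 = (29 * 40) mod 71 = 24
  40^5 mod 71 = (24 * 40) mod 71 = 37
  40^6 mod 71 = (37 * 40) mod 71 = 60
  40^7 mod 71 = (60 * 40) mod 71 = 57
  40^8 mod 71 = (57 * 40) mod 71 = 8
  40^9 mod 71 = (8 * 40) mod 71 = 36
  40^10 mod 71 = (36 * 40) mod 71 = 20
Result: shared secret = 20.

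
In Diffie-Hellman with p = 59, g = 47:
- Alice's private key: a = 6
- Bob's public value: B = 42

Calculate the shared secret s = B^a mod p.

Step 1: s = B^a mod p = 42^6 mod 59.
  42^1 mod 59 = 42
  42^2 mod 59 = (42 * 42) mod 59 = 53
  42^3 mod 59 = (53 * 42) mod 59 = 43
  42^4 mod 59 = (43 * 42) mod 59 = 36
  42^5 mod 59 = (36 * 42) mod 59 = 37
  42^6 mod 59 = (37 * 42) mod 59 = 20
Result: shared secret = 20.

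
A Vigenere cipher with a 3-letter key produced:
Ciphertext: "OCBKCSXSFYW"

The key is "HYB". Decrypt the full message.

Step 1: Key 'HYB' has length 3. Extended key: HYBHYBHYBHY
Step 2: Decrypt each position:
  O(14) - H(7) = 7 = H
  C(2) - Y(24) = 4 = E
  B(1) - B(1) = 0 = A
  K(10) - H(7) = 3 = D
  C(2) - Y(24) = 4 = E
  S(18) - B(1) = 17 = R
  X(23) - H(7) = 16 = Q
  S(18) - Y(24) = 20 = U
  F(5) - B(1) = 4 = E
  Y(24) - H(7) = 17 = R
  W(22) - Y(24) = 24 = Y
Plaintext: HEADERQUERY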